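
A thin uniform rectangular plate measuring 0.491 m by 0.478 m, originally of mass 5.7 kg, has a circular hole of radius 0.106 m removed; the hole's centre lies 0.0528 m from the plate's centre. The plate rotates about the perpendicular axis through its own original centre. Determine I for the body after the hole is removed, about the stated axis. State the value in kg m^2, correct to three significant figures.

Unpierced body about its centre: I₀ = (1/12)M(a²+b²) = (1/12)(5.7)[(0.491)² + (0.478)²] = 0.22304 kg m^2.
The removed disk has mass m = M·πr²/(ab) = (5.7)·π(0.106)²/(0.491·0.478) = 0.85729 kg (same uniform areal density).
Its moment of inertia about the rotation axis (parallel-axis theorem): I_hole = (1/2)mr² + md² = (1/2)(0.85729)(0.106)² + (0.85729)(0.0528)² = 0.0072062 kg m^2.
Treating the hole as negative mass, I = I₀ − I_hole = 0.22304 − 0.0072062 = 0.21584 kg m^2.

0.216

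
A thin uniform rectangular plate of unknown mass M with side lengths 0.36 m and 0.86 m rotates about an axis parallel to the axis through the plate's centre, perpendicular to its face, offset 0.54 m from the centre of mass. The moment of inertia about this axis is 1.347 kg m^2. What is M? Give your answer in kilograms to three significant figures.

3.70

I = I_cm + Md² = (1/12)M(a²+b²) + Md² = M·[0.0833333·[(0.36)² + (0.86)²] + (0.54)²] = M·0.36403.
So M = 1.347 / 0.36403 = 3.7002 kg.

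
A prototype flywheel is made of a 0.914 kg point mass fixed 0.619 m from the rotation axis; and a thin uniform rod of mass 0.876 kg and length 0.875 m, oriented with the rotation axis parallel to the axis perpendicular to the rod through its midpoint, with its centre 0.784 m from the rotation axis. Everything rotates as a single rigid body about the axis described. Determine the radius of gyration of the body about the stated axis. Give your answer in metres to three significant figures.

Point mass: I_cm = 0; centre at d = 0.619 m, so the parallel axis theorem gives I = 0 + (0.914)(0.619)² = 0.35021 kg m^2.
Thin rod: I_cm = (1/12)ML² = (1/12)(0.876)(0.875)² = 0.055891 kg m^2; centre at d = 0.784 m, so the parallel axis theorem gives I = 0.055891 + (0.876)(0.784)² = 0.59433 kg m^2.
Total I = 0.94454 kg m^2; total mass M = 1.79 kg.
k = √(I/M) = √(0.94454/1.79) = 0.72641 m.

0.726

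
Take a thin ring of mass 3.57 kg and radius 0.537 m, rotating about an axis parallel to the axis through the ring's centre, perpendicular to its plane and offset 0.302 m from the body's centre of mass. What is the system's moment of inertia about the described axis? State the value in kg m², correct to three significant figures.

1.36

I_cm = MR² = (3.57)(0.537)² = 1.0295 kg m²; centre at d = 0.302 m, so the parallel axis theorem gives I = 1.0295 + (3.57)(0.302)² = 1.3551 kg m².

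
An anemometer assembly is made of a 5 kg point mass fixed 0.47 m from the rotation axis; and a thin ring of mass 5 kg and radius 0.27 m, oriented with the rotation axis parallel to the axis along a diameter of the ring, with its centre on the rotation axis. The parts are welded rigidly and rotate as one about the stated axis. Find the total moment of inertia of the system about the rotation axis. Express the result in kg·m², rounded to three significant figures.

Point mass: I_cm = 0; centre at d = 0.47 m, so the parallel axis theorem gives I = 0 + (5)(0.47)² = 1.1045 kg·m².
Thin ring: I_cm = (1/2)MR² = (1/2)(5)(0.27)² = 0.18225 kg·m²; axis through the centre, so I = 0.18225 kg·m².
Total I = 1.1045 + 0.18225 = 1.2867 kg·m².

1.29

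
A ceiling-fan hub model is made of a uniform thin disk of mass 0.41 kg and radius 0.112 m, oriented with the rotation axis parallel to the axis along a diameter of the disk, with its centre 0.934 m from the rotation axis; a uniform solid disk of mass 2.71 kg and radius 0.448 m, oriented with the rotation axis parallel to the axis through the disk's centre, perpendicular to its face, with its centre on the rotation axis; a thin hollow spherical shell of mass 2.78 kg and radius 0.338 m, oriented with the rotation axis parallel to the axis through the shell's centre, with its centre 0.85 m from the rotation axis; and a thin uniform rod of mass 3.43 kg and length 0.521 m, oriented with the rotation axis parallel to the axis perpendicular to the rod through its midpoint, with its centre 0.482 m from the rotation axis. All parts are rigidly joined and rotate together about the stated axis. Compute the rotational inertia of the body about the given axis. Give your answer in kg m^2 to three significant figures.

3.73

Thin disk: I_cm = (1/4)MR² = (1/4)(0.41)(0.112)² = 0.0012858 kg m^2; centre at d = 0.934 m, so the parallel axis theorem gives I = 0.0012858 + (0.41)(0.934)² = 0.35895 kg m^2.
Solid disk: I_cm = (1/2)MR² = (1/2)(2.71)(0.448)² = 0.27195 kg m^2; axis through the centre, so I = 0.27195 kg m^2.
Spherical shell: I_cm = (2/3)MR² = (2/3)(2.78)(0.338)² = 0.21173 kg m^2; centre at d = 0.85 m, so the parallel axis theorem gives I = 0.21173 + (2.78)(0.85)² = 2.2203 kg m^2.
Thin rod: I_cm = (1/12)ML² = (1/12)(3.43)(0.521)² = 0.077587 kg m^2; centre at d = 0.482 m, so the parallel axis theorem gives I = 0.077587 + (3.43)(0.482)² = 0.87446 kg m^2.
Total I = 0.35895 + 0.27195 + 2.2203 + 0.87446 = 3.7256 kg m^2.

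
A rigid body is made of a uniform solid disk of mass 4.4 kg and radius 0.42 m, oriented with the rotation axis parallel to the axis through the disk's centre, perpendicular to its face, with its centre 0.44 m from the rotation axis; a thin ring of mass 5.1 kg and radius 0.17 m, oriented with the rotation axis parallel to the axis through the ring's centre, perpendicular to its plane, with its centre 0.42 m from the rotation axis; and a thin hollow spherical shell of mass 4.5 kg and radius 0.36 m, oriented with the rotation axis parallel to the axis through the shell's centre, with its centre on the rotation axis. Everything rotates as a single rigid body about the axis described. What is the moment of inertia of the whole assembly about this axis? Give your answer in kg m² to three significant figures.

2.68

Solid disk: I_cm = (1/2)MR² = (1/2)(4.4)(0.42)² = 0.38808 kg m²; centre at d = 0.44 m, so the parallel axis theorem gives I = 0.38808 + (4.4)(0.44)² = 1.2399 kg m².
Thin ring: I_cm = MR² = (5.1)(0.17)² = 0.14739 kg m²; centre at d = 0.42 m, so the parallel axis theorem gives I = 0.14739 + (5.1)(0.42)² = 1.047 kg m².
Spherical shell: I_cm = (2/3)MR² = (2/3)(4.5)(0.36)² = 0.3888 kg m²; axis through the centre, so I = 0.3888 kg m².
Total I = 1.2399 + 1.047 + 0.3888 = 2.6757 kg m².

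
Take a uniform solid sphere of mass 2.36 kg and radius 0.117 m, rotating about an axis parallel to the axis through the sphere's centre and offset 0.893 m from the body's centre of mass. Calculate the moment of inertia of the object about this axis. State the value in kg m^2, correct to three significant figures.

I_cm = (2/5)MR² = (2/5)(2.36)(0.117)² = 0.012922 kg m^2; centre at d = 0.893 m, so I = I_cm + Md² gives I = 0.012922 + (2.36)(0.893)² = 1.8949 kg m^2.

1.89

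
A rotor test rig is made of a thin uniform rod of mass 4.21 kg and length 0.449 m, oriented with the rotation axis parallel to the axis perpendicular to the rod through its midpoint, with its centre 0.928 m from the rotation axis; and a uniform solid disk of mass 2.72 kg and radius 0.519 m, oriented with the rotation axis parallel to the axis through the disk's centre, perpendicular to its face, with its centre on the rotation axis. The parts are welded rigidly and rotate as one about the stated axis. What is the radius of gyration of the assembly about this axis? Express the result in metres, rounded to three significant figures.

0.766

Thin rod: I_cm = (1/12)ML² = (1/12)(4.21)(0.449)² = 0.070728 kg m²; centre at d = 0.928 m, so I = I_cm + Md² gives I = 0.070728 + (4.21)(0.928)² = 3.6963 kg m².
Solid disk: I_cm = (1/2)MR² = (1/2)(2.72)(0.519)² = 0.36633 kg m²; axis through the centre, so I = 0.36633 kg m².
Total I = 4.0626 kg m²; total mass M = 6.93 kg.
k = √(I/M) = √(4.0626/6.93) = 0.76566 m.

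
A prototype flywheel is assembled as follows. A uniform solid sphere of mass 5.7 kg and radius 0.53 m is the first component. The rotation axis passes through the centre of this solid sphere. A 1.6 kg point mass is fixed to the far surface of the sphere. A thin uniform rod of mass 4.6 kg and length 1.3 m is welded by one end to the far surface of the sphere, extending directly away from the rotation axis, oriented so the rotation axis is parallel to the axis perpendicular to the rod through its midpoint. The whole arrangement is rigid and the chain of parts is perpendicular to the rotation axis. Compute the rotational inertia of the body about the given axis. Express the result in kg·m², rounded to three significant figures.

Solid sphere: I_cm = (2/5)MR² = (2/5)(5.7)(0.53)² = 0.64045 kg·m²; axis through the centre, so I = 0.64045 kg·m².
Point mass: I_cm = 0; centre at d = 0.53 m, so I = I_cm + Md² gives I = 0 + (1.6)(0.53)² = 0.44944 kg·m².
Thin rod: I_cm = (1/12)ML² = (1/12)(4.6)(1.3)² = 0.64783 kg·m²; centre at d = 0.53 + 0.65 = 1.18 m, so I = I_cm + Md² gives I = 0.64783 + (4.6)(1.18)² = 7.0529 kg·m².
Total I = 0.64045 + 0.44944 + 7.0529 = 8.1428 kg·m².

8.14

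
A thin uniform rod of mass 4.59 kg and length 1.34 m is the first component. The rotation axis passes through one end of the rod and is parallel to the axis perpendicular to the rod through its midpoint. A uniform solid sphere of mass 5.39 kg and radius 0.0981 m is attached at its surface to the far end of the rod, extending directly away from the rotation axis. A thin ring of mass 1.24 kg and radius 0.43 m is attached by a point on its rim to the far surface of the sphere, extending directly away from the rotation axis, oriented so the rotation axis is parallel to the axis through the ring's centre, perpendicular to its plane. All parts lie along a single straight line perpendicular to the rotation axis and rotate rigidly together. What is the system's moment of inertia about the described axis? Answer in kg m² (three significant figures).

Thin rod: I_cm = (1/12)ML² = (1/12)(4.59)(1.34)² = 0.68682 kg m²; centre at d = 0.67 m, so I = I_cm + Md² gives I = 0.68682 + (4.59)(0.67)² = 2.7473 kg m².
Solid sphere: I_cm = (2/5)MR² = (2/5)(5.39)(0.0981)² = 0.020749 kg m²; centre at d = 0.67 + 0.67 + 0.0981 = 1.4381 m, so I = I_cm + Md² gives I = 0.020749 + (5.39)(1.4381)² = 11.168 kg m².
Thin ring: I_cm = MR² = (1.24)(0.43)² = 0.22928 kg m²; centre at d = 0.67 + 0.67 + 0.0981 + 0.0981 + 0.43 = 1.9662 m, so I = I_cm + Md² gives I = 0.22928 + (1.24)(1.9662)² = 5.023 kg m².
Total I = 2.7473 + 11.168 + 5.023 = 18.938 kg m².

18.9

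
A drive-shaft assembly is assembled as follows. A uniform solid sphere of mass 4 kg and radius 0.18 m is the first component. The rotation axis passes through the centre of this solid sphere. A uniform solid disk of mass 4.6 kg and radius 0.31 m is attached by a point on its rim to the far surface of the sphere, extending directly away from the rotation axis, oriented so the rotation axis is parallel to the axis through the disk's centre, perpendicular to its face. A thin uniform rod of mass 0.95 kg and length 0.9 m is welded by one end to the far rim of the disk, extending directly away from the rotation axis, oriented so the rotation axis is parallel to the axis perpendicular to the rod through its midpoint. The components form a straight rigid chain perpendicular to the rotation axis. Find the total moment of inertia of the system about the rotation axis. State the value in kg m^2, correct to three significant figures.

2.93

Solid sphere: I_cm = (2/5)MR² = (2/5)(4)(0.18)² = 0.05184 kg m^2; axis through the centre, so I = 0.05184 kg m^2.
Solid disk: I_cm = (1/2)MR² = (1/2)(4.6)(0.31)² = 0.22103 kg m^2; centre at d = 0.18 + 0.31 = 0.49 m, so the parallel axis theorem gives I = 0.22103 + (4.6)(0.49)² = 1.3255 kg m^2.
Thin rod: I_cm = (1/12)ML² = (1/12)(0.95)(0.9)² = 0.064125 kg m^2; centre at d = 0.18 + 0.31 + 0.31 + 0.45 = 1.25 m, so the parallel axis theorem gives I = 0.064125 + (0.95)(1.25)² = 1.5485 kg m^2.
Total I = 0.05184 + 1.3255 + 1.5485 = 2.9258 kg m^2.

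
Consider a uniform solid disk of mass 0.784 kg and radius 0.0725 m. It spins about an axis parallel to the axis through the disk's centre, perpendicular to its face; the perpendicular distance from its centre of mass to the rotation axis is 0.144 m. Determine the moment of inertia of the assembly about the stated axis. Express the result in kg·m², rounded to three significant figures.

0.0183

I_cm = (1/2)MR² = (1/2)(0.784)(0.0725)² = 0.0020605 kg·m²; centre at d = 0.144 m, so I = I_cm + Md² gives I = 0.0020605 + (0.784)(0.144)² = 0.018317 kg·m².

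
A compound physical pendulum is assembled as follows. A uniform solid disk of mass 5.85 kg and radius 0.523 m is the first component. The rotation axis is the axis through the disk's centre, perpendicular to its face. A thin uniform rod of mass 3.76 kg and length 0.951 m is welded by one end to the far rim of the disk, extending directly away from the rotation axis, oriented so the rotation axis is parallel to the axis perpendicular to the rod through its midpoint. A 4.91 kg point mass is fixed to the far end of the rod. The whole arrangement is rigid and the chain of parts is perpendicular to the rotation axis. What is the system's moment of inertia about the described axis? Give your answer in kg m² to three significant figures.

15.5

Solid disk: I_cm = (1/2)MR² = (1/2)(5.85)(0.523)² = 0.80007 kg m²; axis through the centre, so I = 0.80007 kg m².
Thin rod: I_cm = (1/12)ML² = (1/12)(3.76)(0.951)² = 0.28338 kg m²; centre at d = 0.523 + 0.4755 = 0.9985 m, so the parallel axis theorem gives I = 0.28338 + (3.76)(0.9985)² = 4.0321 kg m².
Point mass: I_cm = 0; centre at d = 0.523 + 0.4755 + 0.4755 = 1.474 m, so the parallel axis theorem gives I = 0 + (4.91)(1.474)² = 10.668 kg m².
Total I = 0.80007 + 4.0321 + 10.668 = 15.5 kg m².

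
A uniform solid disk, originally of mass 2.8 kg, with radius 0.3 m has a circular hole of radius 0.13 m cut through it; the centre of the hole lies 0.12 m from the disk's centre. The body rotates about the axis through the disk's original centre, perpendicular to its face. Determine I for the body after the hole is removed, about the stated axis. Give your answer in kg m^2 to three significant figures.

Unpierced body about its centre: I₀ = (1/2)MR² = (1/2)(2.8)(0.3)² = 0.126 kg m^2.
The removed disk has mass m = M·(r/R)² = (2.8)(0.13/0.3)² = 0.52578 kg (same uniform areal density).
Its moment of inertia about the rotation axis (parallel-axis theorem): I_hole = (1/2)mr² + md² = (1/2)(0.52578)(0.13)² + (0.52578)(0.12)² = 0.012014 kg m^2.
Treating the hole as negative mass, I = I₀ − I_hole = 0.126 − 0.012014 = 0.11399 kg m^2.

0.114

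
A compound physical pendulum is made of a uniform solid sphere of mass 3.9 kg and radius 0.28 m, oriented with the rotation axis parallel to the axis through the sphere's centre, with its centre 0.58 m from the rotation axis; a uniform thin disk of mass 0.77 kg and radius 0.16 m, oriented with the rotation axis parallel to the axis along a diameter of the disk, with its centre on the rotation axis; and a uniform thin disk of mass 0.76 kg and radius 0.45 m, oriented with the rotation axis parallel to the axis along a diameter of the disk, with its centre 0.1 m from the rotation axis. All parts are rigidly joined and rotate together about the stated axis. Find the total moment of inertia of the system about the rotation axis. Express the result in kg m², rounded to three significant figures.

Solid sphere: I_cm = (2/5)MR² = (2/5)(3.9)(0.28)² = 0.1223 kg m²; centre at d = 0.58 m, so I = I_cm + Md² gives I = 0.1223 + (3.9)(0.58)² = 1.4343 kg m².
Thin disk: I_cm = (1/4)MR² = (1/4)(0.77)(0.16)² = 0.004928 kg m²; axis through the centre, so I = 0.004928 kg m².
Thin disk: I_cm = (1/4)MR² = (1/4)(0.76)(0.45)² = 0.038475 kg m²; centre at d = 0.1 m, so I = I_cm + Md² gives I = 0.038475 + (0.76)(0.1)² = 0.046075 kg m².
Total I = 1.4343 + 0.004928 + 0.046075 = 1.4853 kg m².

1.49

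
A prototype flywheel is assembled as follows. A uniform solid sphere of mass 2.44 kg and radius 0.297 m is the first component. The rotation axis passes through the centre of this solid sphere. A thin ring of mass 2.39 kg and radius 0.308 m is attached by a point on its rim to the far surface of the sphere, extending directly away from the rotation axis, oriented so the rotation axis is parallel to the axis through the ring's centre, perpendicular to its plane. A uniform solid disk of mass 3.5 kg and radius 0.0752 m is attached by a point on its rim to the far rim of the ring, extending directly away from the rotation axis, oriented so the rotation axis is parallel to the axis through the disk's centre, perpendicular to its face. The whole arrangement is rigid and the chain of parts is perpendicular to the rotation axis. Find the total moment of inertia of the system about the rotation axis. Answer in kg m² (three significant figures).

Solid sphere: I_cm = (2/5)MR² = (2/5)(2.44)(0.297)² = 0.086092 kg m²; axis through the centre, so I = 0.086092 kg m².
Thin ring: I_cm = MR² = (2.39)(0.308)² = 0.22672 kg m²; centre at d = 0.297 + 0.308 = 0.605 m, so I = I_cm + Md² gives I = 0.22672 + (2.39)(0.605)² = 1.1015 kg m².
Solid disk: I_cm = (1/2)MR² = (1/2)(3.5)(0.0752)² = 0.0098963 kg m²; centre at d = 0.297 + 0.308 + 0.308 + 0.0752 = 0.9882 m, so I = I_cm + Md² gives I = 0.0098963 + (3.5)(0.9882)² = 3.4278 kg m².
Total I = 0.086092 + 1.1015 + 3.4278 = 4.6154 kg m².

4.62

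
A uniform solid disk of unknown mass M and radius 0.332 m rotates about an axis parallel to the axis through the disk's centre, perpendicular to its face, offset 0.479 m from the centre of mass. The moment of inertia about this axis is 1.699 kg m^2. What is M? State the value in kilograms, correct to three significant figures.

I = I_cm + Md² = (1/2)MR² + Md² = M·[0.5·(0.332)² + (0.479)²] = M·0.28455.
So M = 1.699 / 0.28455 = 5.9708 kg.

5.97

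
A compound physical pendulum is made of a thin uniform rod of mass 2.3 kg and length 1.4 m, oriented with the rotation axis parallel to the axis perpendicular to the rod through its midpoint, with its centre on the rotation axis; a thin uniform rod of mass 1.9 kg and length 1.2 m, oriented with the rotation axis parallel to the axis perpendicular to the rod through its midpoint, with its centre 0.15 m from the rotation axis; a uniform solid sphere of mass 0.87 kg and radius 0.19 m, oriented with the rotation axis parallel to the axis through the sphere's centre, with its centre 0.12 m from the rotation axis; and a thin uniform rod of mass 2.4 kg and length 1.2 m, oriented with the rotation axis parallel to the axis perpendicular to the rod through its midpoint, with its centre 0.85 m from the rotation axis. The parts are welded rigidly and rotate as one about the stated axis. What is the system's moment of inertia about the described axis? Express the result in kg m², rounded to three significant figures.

Thin rod: I_cm = (1/12)ML² = (1/12)(2.3)(1.4)² = 0.37567 kg m²; axis through the centre, so I = 0.37567 kg m².
Thin rod: I_cm = (1/12)ML² = (1/12)(1.9)(1.2)² = 0.228 kg m²; centre at d = 0.15 m, so I = I_cm + Md² gives I = 0.228 + (1.9)(0.15)² = 0.27075 kg m².
Solid sphere: I_cm = (2/5)MR² = (2/5)(0.87)(0.19)² = 0.012563 kg m²; centre at d = 0.12 m, so I = I_cm + Md² gives I = 0.012563 + (0.87)(0.12)² = 0.025091 kg m².
Thin rod: I_cm = (1/12)ML² = (1/12)(2.4)(1.2)² = 0.288 kg m²; centre at d = 0.85 m, so I = I_cm + Md² gives I = 0.288 + (2.4)(0.85)² = 2.022 kg m².
Total I = 0.37567 + 0.27075 + 0.025091 + 2.022 = 2.6935 kg m².

2.69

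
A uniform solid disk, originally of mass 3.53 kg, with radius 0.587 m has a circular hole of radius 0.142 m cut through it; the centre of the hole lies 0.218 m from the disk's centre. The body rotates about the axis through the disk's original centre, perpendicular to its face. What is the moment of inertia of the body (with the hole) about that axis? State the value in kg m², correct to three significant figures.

Unpierced body about its centre: I₀ = (1/2)MR² = (1/2)(3.53)(0.587)² = 0.60816 kg m².
The removed disk has mass m = M·(r/R)² = (3.53)(0.142/0.587)² = 0.20657 kg (same uniform areal density).
Its moment of inertia about the rotation axis (parallel-axis theorem): I_hole = (1/2)mr² + md² = (1/2)(0.20657)(0.142)² + (0.20657)(0.218)² = 0.0119 kg m².
Treating the hole as negative mass, I = I₀ − I_hole = 0.60816 − 0.0119 = 0.59626 kg m².

0.596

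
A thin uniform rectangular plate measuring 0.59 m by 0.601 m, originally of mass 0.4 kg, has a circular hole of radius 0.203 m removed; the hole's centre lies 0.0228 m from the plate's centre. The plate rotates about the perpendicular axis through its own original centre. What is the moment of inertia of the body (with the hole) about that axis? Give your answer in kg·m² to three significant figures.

Unpierced body about its centre: I₀ = (1/12)M(a²+b²) = (1/12)(0.4)[(0.59)² + (0.601)²] = 0.023643 kg·m².
The removed disk has mass m = M·πr²/(ab) = (0.4)·π(0.203)²/(0.59·0.601) = 0.14604 kg (same uniform areal density).
Its moment of inertia about the rotation axis (parallel-axis theorem): I_hole = (1/2)mr² + md² = (1/2)(0.14604)(0.203)² + (0.14604)(0.0228)² = 0.003085 kg·m².
Treating the hole as negative mass, I = I₀ − I_hole = 0.023643 − 0.003085 = 0.020558 kg·m².

0.0206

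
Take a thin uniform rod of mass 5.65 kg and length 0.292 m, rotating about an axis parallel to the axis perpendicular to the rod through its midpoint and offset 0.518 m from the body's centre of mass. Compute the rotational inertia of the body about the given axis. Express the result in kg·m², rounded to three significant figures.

I_cm = (1/12)ML² = (1/12)(5.65)(0.292)² = 0.040145 kg·m²; centre at d = 0.518 m, so I = I_cm + Md² gives I = 0.040145 + (5.65)(0.518)² = 1.5562 kg·m².

1.56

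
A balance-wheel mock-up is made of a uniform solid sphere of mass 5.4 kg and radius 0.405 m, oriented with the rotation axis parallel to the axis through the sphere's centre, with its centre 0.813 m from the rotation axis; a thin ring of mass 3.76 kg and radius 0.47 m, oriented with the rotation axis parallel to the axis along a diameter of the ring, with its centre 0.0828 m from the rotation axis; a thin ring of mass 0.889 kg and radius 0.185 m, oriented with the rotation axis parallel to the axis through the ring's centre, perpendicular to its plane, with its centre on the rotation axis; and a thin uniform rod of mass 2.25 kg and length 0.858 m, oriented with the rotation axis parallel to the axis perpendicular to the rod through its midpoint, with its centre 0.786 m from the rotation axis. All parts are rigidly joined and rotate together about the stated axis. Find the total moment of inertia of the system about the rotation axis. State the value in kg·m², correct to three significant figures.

Solid sphere: I_cm = (2/5)MR² = (2/5)(5.4)(0.405)² = 0.35429 kg·m²; centre at d = 0.813 m, so I = I_cm + Md² gives I = 0.35429 + (5.4)(0.813)² = 3.9235 kg·m².
Thin ring: I_cm = (1/2)MR² = (1/2)(3.76)(0.47)² = 0.41529 kg·m²; centre at d = 0.0828 m, so I = I_cm + Md² gives I = 0.41529 + (3.76)(0.0828)² = 0.44107 kg·m².
Thin ring: I_cm = MR² = (0.889)(0.185)² = 0.030426 kg·m²; axis through the centre, so I = 0.030426 kg·m².
Thin rod: I_cm = (1/12)ML² = (1/12)(2.25)(0.858)² = 0.13803 kg·m²; centre at d = 0.786 m, so I = I_cm + Md² gives I = 0.13803 + (2.25)(0.786)² = 1.5281 kg·m².
Total I = 3.9235 + 0.44107 + 0.030426 + 1.5281 = 5.9231 kg·m².

5.92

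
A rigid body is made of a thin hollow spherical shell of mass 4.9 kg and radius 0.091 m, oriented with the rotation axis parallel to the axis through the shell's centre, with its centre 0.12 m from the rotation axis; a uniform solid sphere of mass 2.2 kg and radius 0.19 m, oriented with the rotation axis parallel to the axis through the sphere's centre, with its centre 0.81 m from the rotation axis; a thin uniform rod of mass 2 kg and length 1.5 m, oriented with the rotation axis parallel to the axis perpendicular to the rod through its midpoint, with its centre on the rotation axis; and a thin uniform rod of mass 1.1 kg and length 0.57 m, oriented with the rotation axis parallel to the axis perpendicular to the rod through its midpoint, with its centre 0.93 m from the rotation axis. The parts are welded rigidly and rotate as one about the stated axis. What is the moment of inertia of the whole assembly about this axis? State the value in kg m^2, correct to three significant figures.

2.93

Spherical shell: I_cm = (2/3)MR² = (2/3)(4.9)(0.091)² = 0.027051 kg m^2; centre at d = 0.12 m, so the parallel axis theorem gives I = 0.027051 + (4.9)(0.12)² = 0.097611 kg m^2.
Solid sphere: I_cm = (2/5)MR² = (2/5)(2.2)(0.19)² = 0.031768 kg m^2; centre at d = 0.81 m, so the parallel axis theorem gives I = 0.031768 + (2.2)(0.81)² = 1.4752 kg m^2.
Thin rod: I_cm = (1/12)ML² = (1/12)(2)(1.5)² = 0.375 kg m^2; axis through the centre, so I = 0.375 kg m^2.
Thin rod: I_cm = (1/12)ML² = (1/12)(1.1)(0.57)² = 0.029782 kg m^2; centre at d = 0.93 m, so the parallel axis theorem gives I = 0.029782 + (1.1)(0.93)² = 0.98117 kg m^2.
Total I = 0.097611 + 1.4752 + 0.375 + 0.98117 = 2.929 kg m^2.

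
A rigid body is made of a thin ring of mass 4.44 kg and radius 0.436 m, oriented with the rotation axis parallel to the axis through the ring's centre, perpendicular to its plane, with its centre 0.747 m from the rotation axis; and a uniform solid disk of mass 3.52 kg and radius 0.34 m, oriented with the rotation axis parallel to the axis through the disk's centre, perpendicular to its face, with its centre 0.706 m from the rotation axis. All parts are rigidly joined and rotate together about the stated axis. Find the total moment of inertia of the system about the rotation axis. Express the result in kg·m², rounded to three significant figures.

Thin ring: I_cm = MR² = (4.44)(0.436)² = 0.84403 kg·m²; centre at d = 0.747 m, so the parallel axis theorem gives I = 0.84403 + (4.44)(0.747)² = 3.3216 kg·m².
Solid disk: I_cm = (1/2)MR² = (1/2)(3.52)(0.34)² = 0.20346 kg·m²; centre at d = 0.706 m, so the parallel axis theorem gives I = 0.20346 + (3.52)(0.706)² = 1.958 kg·m².
Total I = 3.3216 + 1.958 = 5.2795 kg·m².

5.28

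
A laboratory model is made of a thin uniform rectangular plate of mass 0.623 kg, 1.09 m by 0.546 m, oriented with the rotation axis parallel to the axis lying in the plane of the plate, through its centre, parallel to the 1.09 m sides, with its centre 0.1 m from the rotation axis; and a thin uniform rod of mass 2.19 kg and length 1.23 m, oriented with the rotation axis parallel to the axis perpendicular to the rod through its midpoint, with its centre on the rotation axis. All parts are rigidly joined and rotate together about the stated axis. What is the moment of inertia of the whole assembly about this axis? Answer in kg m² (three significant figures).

0.298

Rectangular plate: I_cm = (1/12)Mb² = (1/12)(0.623)(0.546)² = 0.015477 kg m²; centre at d = 0.1 m, so the parallel axis theorem gives I = 0.015477 + (0.623)(0.1)² = 0.021707 kg m².
Thin rod: I_cm = (1/12)ML² = (1/12)(2.19)(1.23)² = 0.2761 kg m²; axis through the centre, so I = 0.2761 kg m².
Total I = 0.021707 + 0.2761 = 0.29781 kg m².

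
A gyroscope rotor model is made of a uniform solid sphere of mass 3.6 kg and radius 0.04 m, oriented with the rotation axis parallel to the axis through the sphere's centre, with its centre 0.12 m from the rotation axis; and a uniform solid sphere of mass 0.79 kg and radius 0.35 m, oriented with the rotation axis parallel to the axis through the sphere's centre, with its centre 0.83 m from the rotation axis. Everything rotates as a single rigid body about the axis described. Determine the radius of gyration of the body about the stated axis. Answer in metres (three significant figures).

Solid sphere: I_cm = (2/5)MR² = (2/5)(3.6)(0.04)² = 0.002304 kg m²; centre at d = 0.12 m, so the parallel axis theorem gives I = 0.002304 + (3.6)(0.12)² = 0.054144 kg m².
Solid sphere: I_cm = (2/5)MR² = (2/5)(0.79)(0.35)² = 0.03871 kg m²; centre at d = 0.83 m, so the parallel axis theorem gives I = 0.03871 + (0.79)(0.83)² = 0.58294 kg m².
Total I = 0.63709 kg m²; total mass M = 4.39 kg.
k = √(I/M) = √(0.63709/4.39) = 0.38095 m.

0.381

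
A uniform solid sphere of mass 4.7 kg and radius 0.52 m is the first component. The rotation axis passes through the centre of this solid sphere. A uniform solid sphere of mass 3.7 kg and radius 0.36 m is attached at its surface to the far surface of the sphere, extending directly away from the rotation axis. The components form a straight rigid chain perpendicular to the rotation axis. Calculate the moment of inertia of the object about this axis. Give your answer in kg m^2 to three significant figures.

Solid sphere: I_cm = (2/5)MR² = (2/5)(4.7)(0.52)² = 0.50835 kg m^2; axis through the centre, so I = 0.50835 kg m^2.
Solid sphere: I_cm = (2/5)MR² = (2/5)(3.7)(0.36)² = 0.19181 kg m^2; centre at d = 0.52 + 0.36 = 0.88 m, so I = I_cm + Md² gives I = 0.19181 + (3.7)(0.88)² = 3.0571 kg m^2.
Total I = 0.50835 + 3.0571 = 3.5654 kg m^2.

3.57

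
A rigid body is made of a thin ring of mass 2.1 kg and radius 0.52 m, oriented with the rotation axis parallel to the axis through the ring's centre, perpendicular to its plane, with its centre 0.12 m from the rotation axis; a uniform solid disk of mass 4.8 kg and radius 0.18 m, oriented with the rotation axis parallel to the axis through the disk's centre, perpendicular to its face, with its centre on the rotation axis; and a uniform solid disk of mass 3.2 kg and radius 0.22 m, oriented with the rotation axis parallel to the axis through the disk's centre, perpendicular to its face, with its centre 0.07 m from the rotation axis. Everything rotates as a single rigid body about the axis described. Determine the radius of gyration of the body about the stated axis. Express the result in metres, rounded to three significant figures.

Thin ring: I_cm = MR² = (2.1)(0.52)² = 0.56784 kg·m²; centre at d = 0.12 m, so the parallel axis theorem gives I = 0.56784 + (2.1)(0.12)² = 0.59808 kg·m².
Solid disk: I_cm = (1/2)MR² = (1/2)(4.8)(0.18)² = 0.07776 kg·m²; axis through the centre, so I = 0.07776 kg·m².
Solid disk: I_cm = (1/2)MR² = (1/2)(3.2)(0.22)² = 0.07744 kg·m²; centre at d = 0.07 m, so the parallel axis theorem gives I = 0.07744 + (3.2)(0.07)² = 0.09312 kg·m².
Total I = 0.76896 kg·m²; total mass M = 10.1 kg.
k = √(I/M) = √(0.76896/10.1) = 0.27593 m.

0.276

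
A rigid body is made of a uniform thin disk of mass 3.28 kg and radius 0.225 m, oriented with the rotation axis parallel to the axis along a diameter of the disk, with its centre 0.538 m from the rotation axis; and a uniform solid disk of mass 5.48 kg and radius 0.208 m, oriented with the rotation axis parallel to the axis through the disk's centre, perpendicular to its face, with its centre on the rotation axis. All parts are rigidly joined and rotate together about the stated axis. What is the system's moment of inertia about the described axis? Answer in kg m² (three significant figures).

Thin disk: I_cm = (1/4)MR² = (1/4)(3.28)(0.225)² = 0.041513 kg m²; centre at d = 0.538 m, so the parallel axis theorem gives I = 0.041513 + (3.28)(0.538)² = 0.99089 kg m².
Solid disk: I_cm = (1/2)MR² = (1/2)(5.48)(0.208)² = 0.11854 kg m²; axis through the centre, so I = 0.11854 kg m².
Total I = 0.99089 + 0.11854 = 1.1094 kg m².

1.11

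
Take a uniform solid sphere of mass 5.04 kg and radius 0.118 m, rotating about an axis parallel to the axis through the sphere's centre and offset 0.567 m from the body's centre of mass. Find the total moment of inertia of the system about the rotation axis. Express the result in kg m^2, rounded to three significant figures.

I_cm = (2/5)MR² = (2/5)(5.04)(0.118)² = 0.028071 kg m^2; centre at d = 0.567 m, so the parallel axis theorem gives I = 0.028071 + (5.04)(0.567)² = 1.6484 kg m^2.

1.65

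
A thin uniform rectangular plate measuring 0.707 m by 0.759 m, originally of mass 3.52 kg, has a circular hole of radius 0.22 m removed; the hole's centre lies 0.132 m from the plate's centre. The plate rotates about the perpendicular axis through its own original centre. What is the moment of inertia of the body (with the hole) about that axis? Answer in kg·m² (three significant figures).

Unpierced body about its centre: I₀ = (1/12)M(a²+b²) = (1/12)(3.52)[(0.707)² + (0.759)²] = 0.31561 kg·m².
The removed disk has mass m = M·πr²/(ab) = (3.52)·π(0.22)²/(0.707·0.759) = 0.99742 kg (same uniform areal density).
Its moment of inertia about the rotation axis (parallel-axis theorem): I_hole = (1/2)mr² + md² = (1/2)(0.99742)(0.22)² + (0.99742)(0.132)² = 0.041516 kg·m².
Treating the hole as negative mass, I = I₀ − I_hole = 0.31561 − 0.041516 = 0.27409 kg·m².

0.274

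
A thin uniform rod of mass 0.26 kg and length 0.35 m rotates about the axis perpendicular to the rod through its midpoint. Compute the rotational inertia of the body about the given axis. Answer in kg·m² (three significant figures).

0.00265

I_cm = (1/12)ML² = (1/12)(0.26)(0.35)² = 0.0026542 kg·m²; axis through the centre, so I = 0.0026542 kg·m².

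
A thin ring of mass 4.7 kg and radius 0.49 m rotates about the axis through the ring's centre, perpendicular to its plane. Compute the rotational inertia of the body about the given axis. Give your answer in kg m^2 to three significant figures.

I_cm = MR² = (4.7)(0.49)² = 1.1285 kg m^2; axis through the centre, so I = 1.1285 kg m^2.

1.13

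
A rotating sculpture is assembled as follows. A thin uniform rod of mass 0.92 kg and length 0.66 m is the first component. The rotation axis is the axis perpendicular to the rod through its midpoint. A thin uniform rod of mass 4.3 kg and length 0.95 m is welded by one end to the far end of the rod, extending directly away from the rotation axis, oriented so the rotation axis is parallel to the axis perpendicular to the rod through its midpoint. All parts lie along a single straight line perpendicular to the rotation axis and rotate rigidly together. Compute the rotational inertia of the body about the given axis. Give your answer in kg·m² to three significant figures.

Thin rod: I_cm = (1/12)ML² = (1/12)(0.92)(0.66)² = 0.033396 kg·m²; axis through the centre, so I = 0.033396 kg·m².
Thin rod: I_cm = (1/12)ML² = (1/12)(4.3)(0.95)² = 0.3234 kg·m²; centre at d = 0.33 + 0.475 = 0.805 m, so the parallel axis theorem gives I = 0.3234 + (4.3)(0.805)² = 3.1099 kg·m².
Total I = 0.033396 + 3.1099 = 3.1433 kg·m².

3.14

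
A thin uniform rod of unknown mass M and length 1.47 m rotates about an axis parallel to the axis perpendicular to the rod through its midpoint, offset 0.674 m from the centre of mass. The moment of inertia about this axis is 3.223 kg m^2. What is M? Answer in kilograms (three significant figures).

I = I_cm + Md² = (1/12)ML² + Md² = M·[0.0833333·(1.47)² + (0.674)²] = M·0.63435.
So M = 3.223 / 0.63435 = 5.0808 kg.

5.08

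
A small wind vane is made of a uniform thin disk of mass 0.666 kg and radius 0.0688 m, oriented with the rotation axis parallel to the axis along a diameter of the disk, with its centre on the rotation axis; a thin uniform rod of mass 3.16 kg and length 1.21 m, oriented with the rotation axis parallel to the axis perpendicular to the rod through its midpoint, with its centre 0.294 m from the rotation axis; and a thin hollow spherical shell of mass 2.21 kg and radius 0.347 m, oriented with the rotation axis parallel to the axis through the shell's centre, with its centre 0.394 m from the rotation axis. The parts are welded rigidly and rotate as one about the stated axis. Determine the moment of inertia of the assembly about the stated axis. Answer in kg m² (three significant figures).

Thin disk: I_cm = (1/4)MR² = (1/4)(0.666)(0.0688)² = 0.00078812 kg m²; axis through the centre, so I = 0.00078812 kg m².
Thin rod: I_cm = (1/12)ML² = (1/12)(3.16)(1.21)² = 0.38555 kg m²; centre at d = 0.294 m, so I = I_cm + Md² gives I = 0.38555 + (3.16)(0.294)² = 0.65868 kg m².
Spherical shell: I_cm = (2/3)MR² = (2/3)(2.21)(0.347)² = 0.1774 kg m²; centre at d = 0.394 m, so I = I_cm + Md² gives I = 0.1774 + (2.21)(0.394)² = 0.52047 kg m².
Total I = 0.00078812 + 0.65868 + 0.52047 = 1.1799 kg m².

1.18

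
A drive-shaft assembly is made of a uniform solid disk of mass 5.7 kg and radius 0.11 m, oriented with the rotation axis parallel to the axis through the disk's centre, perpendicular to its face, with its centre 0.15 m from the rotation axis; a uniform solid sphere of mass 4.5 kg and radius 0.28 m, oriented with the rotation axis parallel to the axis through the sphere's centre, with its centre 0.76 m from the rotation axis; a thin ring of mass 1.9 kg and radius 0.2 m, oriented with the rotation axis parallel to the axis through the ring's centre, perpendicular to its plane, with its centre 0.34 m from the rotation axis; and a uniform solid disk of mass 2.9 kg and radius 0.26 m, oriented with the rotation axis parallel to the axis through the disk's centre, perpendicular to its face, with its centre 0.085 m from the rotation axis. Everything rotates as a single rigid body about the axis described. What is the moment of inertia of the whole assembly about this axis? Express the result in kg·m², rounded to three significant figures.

3.32

Solid disk: I_cm = (1/2)MR² = (1/2)(5.7)(0.11)² = 0.034485 kg·m²; centre at d = 0.15 m, so I = I_cm + Md² gives I = 0.034485 + (5.7)(0.15)² = 0.16274 kg·m².
Solid sphere: I_cm = (2/5)MR² = (2/5)(4.5)(0.28)² = 0.14112 kg·m²; centre at d = 0.76 m, so I = I_cm + Md² gives I = 0.14112 + (4.5)(0.76)² = 2.7403 kg·m².
Thin ring: I_cm = MR² = (1.9)(0.2)² = 0.076 kg·m²; centre at d = 0.34 m, so I = I_cm + Md² gives I = 0.076 + (1.9)(0.34)² = 0.29564 kg·m².
Solid disk: I_cm = (1/2)MR² = (1/2)(2.9)(0.26)² = 0.09802 kg·m²; centre at d = 0.085 m, so I = I_cm + Md² gives I = 0.09802 + (2.9)(0.085)² = 0.11897 kg·m².
Total I = 0.16274 + 2.7403 + 0.29564 + 0.11897 = 3.3177 kg·m².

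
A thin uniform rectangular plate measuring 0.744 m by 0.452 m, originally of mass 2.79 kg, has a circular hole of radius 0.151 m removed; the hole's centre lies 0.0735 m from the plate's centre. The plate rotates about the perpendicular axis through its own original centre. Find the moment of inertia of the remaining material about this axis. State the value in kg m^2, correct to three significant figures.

Unpierced body about its centre: I₀ = (1/12)M(a²+b²) = (1/12)(2.79)[(0.744)² + (0.452)²] = 0.1762 kg m^2.
The removed disk has mass m = M·πr²/(ab) = (2.79)·π(0.151)²/(0.744·0.452) = 0.59429 kg (same uniform areal density).
Its moment of inertia about the rotation axis (parallel-axis theorem): I_hole = (1/2)mr² + md² = (1/2)(0.59429)(0.151)² + (0.59429)(0.0735)² = 0.0099857 kg m^2.
Treating the hole as negative mass, I = I₀ − I_hole = 0.1762 − 0.0099857 = 0.16621 kg m^2.

0.166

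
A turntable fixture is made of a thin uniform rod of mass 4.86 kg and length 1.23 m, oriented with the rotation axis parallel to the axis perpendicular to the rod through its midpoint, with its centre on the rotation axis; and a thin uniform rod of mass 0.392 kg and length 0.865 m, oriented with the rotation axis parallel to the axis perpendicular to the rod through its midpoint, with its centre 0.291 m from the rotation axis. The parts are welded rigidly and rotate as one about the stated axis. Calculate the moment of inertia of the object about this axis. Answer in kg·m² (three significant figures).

Thin rod: I_cm = (1/12)ML² = (1/12)(4.86)(1.23)² = 0.61272 kg·m²; axis through the centre, so I = 0.61272 kg·m².
Thin rod: I_cm = (1/12)ML² = (1/12)(0.392)(0.865)² = 0.024442 kg·m²; centre at d = 0.291 m, so the parallel axis theorem gives I = 0.024442 + (0.392)(0.291)² = 0.057637 kg·m².
Total I = 0.61272 + 0.057637 = 0.67036 kg·m².

0.670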